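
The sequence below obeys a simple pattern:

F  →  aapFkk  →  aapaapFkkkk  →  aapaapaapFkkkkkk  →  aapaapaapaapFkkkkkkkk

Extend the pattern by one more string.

Every step adds aap to the front and kk to the end of the previous string.
Applying this once more to aapaapaapaapFkkkkkkkk:

aapaapaapaapaapFkkkkkkkkkk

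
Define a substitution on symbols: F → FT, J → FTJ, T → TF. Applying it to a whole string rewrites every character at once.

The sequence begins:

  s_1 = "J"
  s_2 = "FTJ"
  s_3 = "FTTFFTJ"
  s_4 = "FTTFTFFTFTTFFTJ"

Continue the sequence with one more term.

FTTFTFFTTFFTFTTFFTTFTFFTFTTFFTJ

Replace each of the 15 characters of FTTFTFFTFTTFFTJ in place — FT TF TF FT TF FT FT TF FT TF TF FT FT TF FTJ — and concatenate.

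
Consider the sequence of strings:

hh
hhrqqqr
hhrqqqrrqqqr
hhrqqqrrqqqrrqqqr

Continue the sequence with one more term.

hhrqqqrrqqqrrqqqrrqqqr

Each term is the previous one with rqqqr appended.
One more step from hhrqqqrrqqqrrqqqr gives the answer.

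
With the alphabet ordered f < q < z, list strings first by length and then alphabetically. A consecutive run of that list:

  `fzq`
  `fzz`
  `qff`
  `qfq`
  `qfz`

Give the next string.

The successor of qfz increments the rightmost position that isn't already z and resets every position after it to f.

qqf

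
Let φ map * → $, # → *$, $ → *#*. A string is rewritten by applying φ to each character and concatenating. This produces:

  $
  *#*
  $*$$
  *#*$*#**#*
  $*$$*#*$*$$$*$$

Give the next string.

φ($*$$*#*$*$$$*$$) expands symbol-by-symbol to *#* $ *#* *#* $ *$ $ *#* $ *#* *#* *#* $ *#* *#*; joining the 15 pieces gives the next term.

*#*$*#**#*$*$$*#*$*#**#**#*$*#**#*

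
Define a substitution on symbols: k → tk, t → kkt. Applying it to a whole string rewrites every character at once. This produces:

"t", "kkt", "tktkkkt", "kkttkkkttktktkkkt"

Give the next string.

Applying the rule to each of the 17 symbols of kkttkkkttktktkkkt gives the pieces tk tk kkt kkt tk tk tk kkt kkt tk kkt tk kkt tk tk tk kkt, which concatenate to the answer.

tktkkktkkttktktkkktkkttkkkttkkkttktktkkkt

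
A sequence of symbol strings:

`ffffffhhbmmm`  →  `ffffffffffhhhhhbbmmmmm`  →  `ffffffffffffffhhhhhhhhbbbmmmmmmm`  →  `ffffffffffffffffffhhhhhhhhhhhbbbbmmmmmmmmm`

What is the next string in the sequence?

ffffffffffffffffffffffhhhhhhhhhhhhhhbbbbbmmmmmmmmmmm

Reading off run lengths: f runs 6, 10, 14, 18; h runs 2, 5, 8, 11; b runs 1, 2, 3, 4; m runs 3, 5, 7, 9 — each is linear in n (n = 1, 2, …).
For the next term, n = 5, so the run lengths are 22, 14, 5, 11.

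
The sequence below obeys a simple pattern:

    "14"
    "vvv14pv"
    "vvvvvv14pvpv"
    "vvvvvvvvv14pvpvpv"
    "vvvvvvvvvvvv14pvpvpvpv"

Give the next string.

s(k+1) = vvv·s(k)·pv, so each term gains vvv as a prefix and pv as a suffix.
So the next term is vvv·vvvvvvvvvvvv14pvpvpvpv·pv.

vvvvvvvvvvvvvvv14pvpvpvpvpv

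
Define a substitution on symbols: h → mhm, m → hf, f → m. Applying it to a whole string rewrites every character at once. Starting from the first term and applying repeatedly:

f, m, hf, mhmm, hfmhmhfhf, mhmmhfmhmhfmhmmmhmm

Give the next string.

hfmhmhfhfmhmmhfmhmhfmhmmhfmhmhfhfhfmhmhfhf

Replace each of the 19 characters of mhmmhfmhmhfmhmmmhmm in place — hf mhm hf hf mhm m hf mhm hf mhm m hf mhm hf hf hf mhm hf hf — and concatenate.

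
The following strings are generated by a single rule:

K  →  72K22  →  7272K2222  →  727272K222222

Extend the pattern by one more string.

72727272K22222222

Every step adds 72 to the front and 22 to the end of the previous string.
One more step from 727272K222222 gives the answer.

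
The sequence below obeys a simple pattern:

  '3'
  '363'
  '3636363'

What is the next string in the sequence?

363636363636363

s(k+1) = s(k)·6·s(k) — each term doubles the last with '6' between the halves.
One more doubling of 3636363 gives the answer.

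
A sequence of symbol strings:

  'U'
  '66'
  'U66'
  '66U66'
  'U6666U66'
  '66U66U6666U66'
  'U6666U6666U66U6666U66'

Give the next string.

66U66U6666U66U6666U6666U66U6666U66

This is a Fibonacci-style word recurrence s(k) = s(k−2)·s(k−1): e.g. U·66 = U66.
Continuing: 66U66U6666U66 · U6666U6666U66U6666U66 gives term 8.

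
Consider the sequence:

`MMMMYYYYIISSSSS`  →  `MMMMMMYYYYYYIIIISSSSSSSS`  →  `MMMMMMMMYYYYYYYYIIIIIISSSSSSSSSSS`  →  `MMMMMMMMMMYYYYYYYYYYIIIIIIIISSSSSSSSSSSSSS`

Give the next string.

Reading off run lengths: M runs 4, 6, 8, 10; Y runs 4, 6, 8, 10; I runs 2, 4, 6, 8; S runs 5, 8, 11, 14 — each is linear in n (n = 1, 2, …).
Setting n = 5 gives 12, 12, 10, 17 characters in each block.

MMMMMMMMMMMMYYYYYYYYYYYYIIIIIIIIIISSSSSSSSSSSSSSSSS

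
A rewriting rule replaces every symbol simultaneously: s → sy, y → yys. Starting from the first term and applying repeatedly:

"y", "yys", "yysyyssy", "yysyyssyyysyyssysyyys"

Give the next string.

yysyyssyyysyyssysyyysyysyyssyyysyyssysyyyssyyysyysyyssy

Applying the rule to each of the 21 symbols of yysyyssyyysyyssysyyys gives the pieces yys yys sy yys yys sy sy yys yys yys sy yys yys sy sy yys sy yys yys yys sy, which concatenate to the answer.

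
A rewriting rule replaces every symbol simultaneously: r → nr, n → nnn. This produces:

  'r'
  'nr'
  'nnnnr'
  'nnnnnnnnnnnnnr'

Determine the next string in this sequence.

nnnnnnnnnnnnnnnnnnnnnnnnnnnnnnnnnnnnnnnnr

φ(nnnnnnnnnnnnnr) expands symbol-by-symbol to nnn nnn nnn nnn nnn nnn nnn nnn nnn nnn nnn nnn nnn nr; joining the 14 pieces gives the next term.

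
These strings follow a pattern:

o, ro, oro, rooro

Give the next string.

This is a Fibonacci-style word recurrence s(k) = s(k−2)·s(k−1): e.g. o·ro = oro.
The next term joins oro and rooro.

ororooro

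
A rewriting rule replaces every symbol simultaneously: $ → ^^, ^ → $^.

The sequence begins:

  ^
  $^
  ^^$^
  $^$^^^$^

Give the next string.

Apply φ to $^$^^^$^ symbol by symbol: $→^^, ^→$^, $→^^, ^→$^, ^→$^, ^→$^, $→^^, ^→$^; joined: ^^ $^ ^^ $^ $^ $^ ^^ $^.

^^$^^^$^$^$^^^$^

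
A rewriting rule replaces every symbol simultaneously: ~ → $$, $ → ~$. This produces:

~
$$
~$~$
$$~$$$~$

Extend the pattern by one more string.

Rewriting each symbol of $$~$$$~$: $→~$, $→~$, ~→$$, $→~$, $→~$, $→~$, ~→$$, $→~$, which concatenates to ~$ ~$ $$ ~$ ~$ ~$ $$ ~$.

~$~$$$~$~$~$$$~$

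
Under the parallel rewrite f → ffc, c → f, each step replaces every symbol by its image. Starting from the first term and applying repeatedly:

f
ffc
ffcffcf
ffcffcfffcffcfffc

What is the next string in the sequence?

ffcffcfffcffcfffcffcffcfffcffcfffcffcffcf

φ(ffcffcfffcffcfffc) expands symbol-by-symbol to ffc ffc f ffc ffc f ffc ffc ffc f ffc ffc f ffc ffc ffc f; joining the 17 pieces gives the next term.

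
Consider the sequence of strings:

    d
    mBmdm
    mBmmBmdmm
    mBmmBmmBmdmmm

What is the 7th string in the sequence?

mBmmBmmBmmBmmBmmBmdmmmmmm

s(k+1) = mBm·s(k)·m, so each term gains mBm as a prefix and m as a suffix.
From mBmmBmmBmdmmm, 3 further steps: mBmmBmmBmdmmm → mBmmBmmBmmBmdmmmm → mBmmBmmBmmBmmBmdmmmmm → (answer).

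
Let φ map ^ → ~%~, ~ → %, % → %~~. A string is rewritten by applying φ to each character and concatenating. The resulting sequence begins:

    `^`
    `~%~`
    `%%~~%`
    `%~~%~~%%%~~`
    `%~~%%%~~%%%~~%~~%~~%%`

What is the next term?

Replace each of the 21 characters of %~~%%%~~%%%~~%~~%~~%% in place — %~~ % % %~~ %~~ %~~ % % %~~ %~~ %~~ % % %~~ % % %~~ % % %~~ %~~ — and concatenate.

%~~%%%~~%~~%~~%%%~~%~~%~~%%%~~%%%~~%%%~~%~~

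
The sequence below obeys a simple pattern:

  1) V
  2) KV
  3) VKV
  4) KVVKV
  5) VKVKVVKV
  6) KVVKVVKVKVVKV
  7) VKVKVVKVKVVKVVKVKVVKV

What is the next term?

KVVKVVKVKVVKVVKVKVVKVKVVKVVKVKVVKV

This is a Fibonacci-style word recurrence s(k) = s(k−2)·s(k−1): e.g. V·KV = VKV.
The next term joins KVVKVVKVKVVKV and VKVKVVKVKVVKVVKVKVVKV.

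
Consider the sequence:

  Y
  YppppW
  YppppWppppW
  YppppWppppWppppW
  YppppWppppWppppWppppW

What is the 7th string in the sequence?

YppppWppppWppppWppppWppppWppppW

Every step adds ppppW to the end: s(k+1) = s(k)·ppppW.
From YppppWppppWppppWppppW, 2 further steps: YppppWppppWppppWppppW → YppppWppppWppppWppppWppppW → (answer).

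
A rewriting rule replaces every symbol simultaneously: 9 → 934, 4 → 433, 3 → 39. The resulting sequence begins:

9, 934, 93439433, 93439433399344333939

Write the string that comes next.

Applying the rule to each of the 20 symbols of 93439433399344333939 gives the pieces 934 39 433 39 934 433 39 39 39 934 934 39 433 433 39 39 39 934 39 934, which concatenate to the answer.

93439433399344333939399349343943343339393993439934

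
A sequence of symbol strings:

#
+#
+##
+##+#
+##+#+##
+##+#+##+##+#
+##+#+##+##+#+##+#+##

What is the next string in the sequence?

+##+#+##+##+#+##+#+##+##+#+##+##+#

From term 3 onward, concatenate the last term with the second-to-last: +#·# = +##, +##·+# = +##+#, …
The next term joins +##+#+##+##+#+##+#+## and +##+#+##+##+#.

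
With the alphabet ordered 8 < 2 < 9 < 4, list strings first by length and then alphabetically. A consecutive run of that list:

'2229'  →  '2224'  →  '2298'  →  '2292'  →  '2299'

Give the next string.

The successor of 2299 increments the rightmost position that isn't already 4 and resets every position after it to 8.

2294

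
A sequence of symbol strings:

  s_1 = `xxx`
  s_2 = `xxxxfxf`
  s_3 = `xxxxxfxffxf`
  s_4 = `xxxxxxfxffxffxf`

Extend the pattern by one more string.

Every step adds x to the front and fxf to the end of the previous string.
Applying this once more to xxxxxxfxffxffxf:

xxxxxxxfxffxffxffxf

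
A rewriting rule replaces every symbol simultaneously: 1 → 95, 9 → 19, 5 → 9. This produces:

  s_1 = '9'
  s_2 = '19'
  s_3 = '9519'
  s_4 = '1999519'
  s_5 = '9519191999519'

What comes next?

Replace each of the 13 characters of 9519191999519 in place — 19 9 95 19 95 19 95 19 19 19 9 95 19 — and concatenate.

199951995199519191999519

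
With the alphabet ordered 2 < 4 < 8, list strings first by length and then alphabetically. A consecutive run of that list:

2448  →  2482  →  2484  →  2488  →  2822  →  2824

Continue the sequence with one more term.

2828

Find the rightmost character of 2824 below 8, bump it to the next letter, and reset everything to its right to 2.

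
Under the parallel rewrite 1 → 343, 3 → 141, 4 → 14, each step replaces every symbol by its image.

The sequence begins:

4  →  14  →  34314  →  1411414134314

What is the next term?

φ(1411414134314) expands symbol-by-symbol to 343 14 343 343 14 343 14 343 141 14 141 343 14; joining the 13 pieces gives the next term.

3431434334314343143431411414134314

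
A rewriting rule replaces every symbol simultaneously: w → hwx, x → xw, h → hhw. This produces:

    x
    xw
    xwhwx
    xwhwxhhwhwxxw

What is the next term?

Replace each of the 13 characters of xwhwxhhwhwxxw in place — xw hwx hhw hwx xw hhw hhw hwx hhw hwx xw xw hwx — and concatenate.

xwhwxhhwhwxxwhhwhhwhwxhhwhwxxwxwhwx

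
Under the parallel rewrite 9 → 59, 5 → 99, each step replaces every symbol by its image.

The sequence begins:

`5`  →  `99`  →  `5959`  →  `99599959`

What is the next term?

5959995959599959

Rewriting each symbol of 99599959: 9→59, 9→59, 5→99, 9→59, 9→59, 9→59, 5→99, 9→59, which concatenates to 59 59 99 59 59 59 99 59.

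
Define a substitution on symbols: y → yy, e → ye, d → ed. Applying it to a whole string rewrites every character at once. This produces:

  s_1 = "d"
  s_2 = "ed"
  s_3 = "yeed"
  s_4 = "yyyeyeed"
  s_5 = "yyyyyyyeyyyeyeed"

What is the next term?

φ(yyyyyyyeyyyeyeed) expands symbol-by-symbol to yy yy yy yy yy yy yy ye yy yy yy ye yy ye ye ed; joining the 16 pieces gives the next term.

yyyyyyyyyyyyyyyeyyyyyyyeyyyeyeed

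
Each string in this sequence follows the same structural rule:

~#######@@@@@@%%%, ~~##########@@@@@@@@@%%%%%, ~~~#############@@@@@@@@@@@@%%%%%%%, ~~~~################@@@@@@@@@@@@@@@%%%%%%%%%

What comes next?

~~~~~###################@@@@@@@@@@@@@@@@@@%%%%%%%%%%%

Reading off run lengths: ~ runs 1, 2, 3, 4; # runs 7, 10, 13, 16; @ runs 6, 9, 12, 15; % runs 3, 5, 7, 9 — each is linear in n, where the shown terms are n = 2, 3, 4, 5.
Setting n = 6 gives 5, 19, 18, 11 characters in each block.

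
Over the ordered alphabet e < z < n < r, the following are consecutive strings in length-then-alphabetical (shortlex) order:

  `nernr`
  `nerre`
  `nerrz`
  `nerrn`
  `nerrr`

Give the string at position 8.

Advancing 3 positions from nerrr through nerrr → nzeee → nzeez reaches term 8.

nzeen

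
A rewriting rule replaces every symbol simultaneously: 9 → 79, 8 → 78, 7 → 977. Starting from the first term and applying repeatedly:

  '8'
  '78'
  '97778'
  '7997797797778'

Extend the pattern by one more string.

Rewriting the 13 symbols of 7997797797778 one by one yields 977 79 79 977 977 79 977 977 79 977 977 977 78; concatenated:

9777979977977799779777997797797778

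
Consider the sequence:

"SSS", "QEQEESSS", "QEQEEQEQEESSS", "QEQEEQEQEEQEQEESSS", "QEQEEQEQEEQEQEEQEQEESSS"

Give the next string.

The strings grow by a fixed prefix QEQEE each time.
One more step from QEQEEQEQEEQEQEEQEQEESSS gives the answer.

QEQEEQEQEEQEQEEQEQEEQEQEESSS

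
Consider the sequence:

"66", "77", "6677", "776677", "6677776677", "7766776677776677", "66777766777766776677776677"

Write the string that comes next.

776677667777667766777766777766776677776677

Each term (from the third on) is the two preceding terms concatenated in order: term 3 = 66·77 = 6677.
So term 8 is 7766776677776677·66777766777766776677776677.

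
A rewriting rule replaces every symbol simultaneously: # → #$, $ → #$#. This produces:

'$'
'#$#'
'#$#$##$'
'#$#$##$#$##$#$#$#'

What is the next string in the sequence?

Rewriting the 17 symbols of #$#$##$#$##$#$#$# one by one yields #$ #$# #$ #$# #$ #$ #$# #$ #$# #$ #$ #$# #$ #$# #$ #$# #$; concatenated:

#$#$##$#$##$#$#$##$#$##$#$#$##$#$##$#$##$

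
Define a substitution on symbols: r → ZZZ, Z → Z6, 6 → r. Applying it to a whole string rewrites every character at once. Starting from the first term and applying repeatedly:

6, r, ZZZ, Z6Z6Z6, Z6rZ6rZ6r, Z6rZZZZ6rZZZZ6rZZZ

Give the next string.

Z6rZZZZ6Z6Z6Z6rZZZZ6Z6Z6Z6rZZZZ6Z6Z6

φ(Z6rZZZZ6rZZZZ6rZZZ) expands symbol-by-symbol to Z6 r ZZZ Z6 Z6 Z6 Z6 r ZZZ Z6 Z6 Z6 Z6 r ZZZ Z6 Z6 Z6; joining the 18 pieces gives the next term.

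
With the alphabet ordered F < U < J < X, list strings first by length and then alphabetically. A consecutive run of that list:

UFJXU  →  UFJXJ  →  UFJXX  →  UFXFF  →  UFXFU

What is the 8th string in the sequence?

UFXUF

Stepping forward 3 times from UFXFU: UFXFU → UFXFJ → UFXFX, then the target.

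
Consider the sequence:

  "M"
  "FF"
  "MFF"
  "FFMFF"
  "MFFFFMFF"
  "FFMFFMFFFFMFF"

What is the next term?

MFFFFMFFFFMFFMFFFFMFF

Each term (from the third on) is the two preceding terms concatenated in order: term 3 = M·FF = MFF.
So term 7 is MFFFFMFF·FFMFFMFFFFMFF.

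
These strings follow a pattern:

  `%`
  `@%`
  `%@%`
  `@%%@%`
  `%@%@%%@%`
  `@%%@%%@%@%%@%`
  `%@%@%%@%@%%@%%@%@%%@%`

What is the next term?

This is a Fibonacci-style word recurrence s(k) = s(k−2)·s(k−1): e.g. %·@% = %@%.
So term 8 is @%%@%%@%@%%@%·%@%@%%@%@%%@%%@%@%%@%.

@%%@%%@%@%%@%%@%@%%@%@%%@%%@%@%%@%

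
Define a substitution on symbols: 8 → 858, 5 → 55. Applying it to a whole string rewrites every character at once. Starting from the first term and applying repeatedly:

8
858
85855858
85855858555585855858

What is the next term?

858558585555858558585555555585855858555585855858

Applying the rule to each of the 20 symbols of 85855858555585855858 gives the pieces 858 55 858 55 55 858 55 858 55 55 55 55 858 55 858 55 55 858 55 858, which concatenate to the answer.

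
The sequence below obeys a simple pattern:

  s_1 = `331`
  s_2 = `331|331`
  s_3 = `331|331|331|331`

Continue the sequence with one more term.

331|331|331|331|331|331|331|331

Every step duplicates the string with '|' between the halves.
So the next term is two copies of 331|331|331|331 with '|' between the halves.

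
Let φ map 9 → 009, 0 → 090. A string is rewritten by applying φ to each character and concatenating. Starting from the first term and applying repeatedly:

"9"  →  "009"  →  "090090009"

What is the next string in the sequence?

090009090090009090090090009

Expanding 090090009: 0→090, 9→009, 0→090, 0→090, 9→009, 0→090, 0→090, 0→090, 9→009. Concatenated: 090 009 090 090 009 090 090 090 009.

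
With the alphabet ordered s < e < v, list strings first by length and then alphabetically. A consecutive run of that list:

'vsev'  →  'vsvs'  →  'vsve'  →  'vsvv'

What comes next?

The successor of vsvv increments the rightmost position that isn't already v and resets every position after it to s.

vess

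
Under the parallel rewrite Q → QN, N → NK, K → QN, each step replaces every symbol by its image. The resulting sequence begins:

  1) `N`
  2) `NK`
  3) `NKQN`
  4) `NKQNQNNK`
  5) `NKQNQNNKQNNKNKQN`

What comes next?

Rewriting the 16 symbols of NKQNQNNKQNNKNKQN one by one yields NK QN QN NK QN NK NK QN QN NK NK QN NK QN QN NK; concatenated:

NKQNQNNKQNNKNKQNQNNKNKQNNKQNQNNK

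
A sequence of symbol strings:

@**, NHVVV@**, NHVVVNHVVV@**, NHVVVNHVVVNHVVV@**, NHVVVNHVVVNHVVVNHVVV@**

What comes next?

NHVVVNHVVVNHVVVNHVVVNHVVV@**

The strings grow by a fixed prefix NHVVV each time.
So the next term is NHVVV·NHVVVNHVVVNHVVVNHVVV@**.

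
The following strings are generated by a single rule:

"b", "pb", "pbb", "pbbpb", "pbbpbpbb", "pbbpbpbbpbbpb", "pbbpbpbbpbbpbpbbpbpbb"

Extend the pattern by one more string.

Each term (from the third on) is the previous term followed by the one before it: term 3 = pb·b = pbb.
The next term joins pbbpbpbbpbbpbpbbpbpbb and pbbpbpbbpbbpb.

pbbpbpbbpbbpbpbbpbpbbpbbpbpbbpbbpb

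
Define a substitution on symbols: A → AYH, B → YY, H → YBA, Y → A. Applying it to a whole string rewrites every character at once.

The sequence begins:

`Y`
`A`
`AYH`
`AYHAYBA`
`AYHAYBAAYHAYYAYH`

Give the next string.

φ(AYHAYBAAYHAYYAYH) expands symbol-by-symbol to AYH A YBA AYH A YY AYH AYH A YBA AYH A A AYH A YBA; joining the 16 pieces gives the next term.

AYHAYBAAYHAYYAYHAYHAYBAAYHAAAYHAYBA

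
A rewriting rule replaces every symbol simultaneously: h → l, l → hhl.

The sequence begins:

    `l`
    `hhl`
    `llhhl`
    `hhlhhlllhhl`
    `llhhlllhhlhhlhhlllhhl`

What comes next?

hhlhhlllhhlhhlhhlllhhlllhhlllhhlhhlhhlllhhl

Applying the rule to each of the 21 symbols of llhhlllhhlhhlhhlllhhl gives the pieces hhl hhl l l hhl hhl hhl l l hhl l l hhl l l hhl hhl hhl l l hhl, which concatenate to the answer.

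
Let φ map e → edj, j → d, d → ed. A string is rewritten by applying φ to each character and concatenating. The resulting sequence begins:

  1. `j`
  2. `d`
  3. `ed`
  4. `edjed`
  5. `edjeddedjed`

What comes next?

edjeddedjedededjeddedjed

Apply φ to edjeddedjed symbol by symbol: e→edj, d→ed, j→d, e→edj, d→ed, d→ed, e→edj, d→ed, j→d, e→edj, d→ed; joined: edj ed d edj ed ed edj ed d edj ed.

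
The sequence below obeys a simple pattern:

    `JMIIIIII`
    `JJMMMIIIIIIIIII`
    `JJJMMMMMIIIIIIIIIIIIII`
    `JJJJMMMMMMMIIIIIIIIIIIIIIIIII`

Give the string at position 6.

JJJJJJMMMMMMMMMMMIIIIIIIIIIIIIIIIIIIIIIIIII

Reading off run lengths: J runs 1, 2, 3, 4; M runs 1, 3, 5, 7; I runs 6, 10, 14, 18 — each is linear in n (n = 1, 2, …).
Setting n = 6 gives 6, 11, 26 characters in each block.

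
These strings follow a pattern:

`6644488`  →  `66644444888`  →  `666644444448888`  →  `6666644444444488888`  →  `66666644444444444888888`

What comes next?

Reading off run lengths: 6 runs 2, 3, 4, 5, 6; 4 runs 3, 5, 7, 9, 11; 8 runs 2, 3, 4, 5, 6 — each is linear in n (n = 1, 2, …).
Setting n = 6 gives 7, 13, 7 characters in each block.

666666644444444444448888888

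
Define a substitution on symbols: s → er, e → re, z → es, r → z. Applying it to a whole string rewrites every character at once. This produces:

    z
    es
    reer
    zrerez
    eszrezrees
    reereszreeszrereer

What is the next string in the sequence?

zrerezreereszrereereszrezrerez

Replace each of the 18 characters of reereszreeszrereer in place — z re re z re er es z re re er es z re z re re z — and concatenate.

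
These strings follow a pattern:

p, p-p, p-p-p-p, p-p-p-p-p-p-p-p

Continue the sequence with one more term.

Each string is two copies of the previous one joined by '-'.
Doubling p-p-p-p-p-p-p-p with '-' between the halves:

p-p-p-p-p-p-p-p-p-p-p-p-p-p-p-p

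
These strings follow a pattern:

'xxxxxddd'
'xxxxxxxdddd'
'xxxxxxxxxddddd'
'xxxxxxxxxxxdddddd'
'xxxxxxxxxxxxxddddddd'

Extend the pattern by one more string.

Each string has the form x^{2n+1} d^{n+1}, where the shown terms are n = 2, 3, 4, 5, 6.
At n = 7 the blocks have lengths 15, 8.

xxxxxxxxxxxxxxxdddddddd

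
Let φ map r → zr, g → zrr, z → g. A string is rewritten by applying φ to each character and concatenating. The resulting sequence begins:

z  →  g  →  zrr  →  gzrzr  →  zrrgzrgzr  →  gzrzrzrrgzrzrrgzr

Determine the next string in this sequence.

Rewriting the 17 symbols of gzrzrzrrgzrzrrgzr one by one yields zrr g zr g zr g zr zr zrr g zr g zr zr zrr g zr; concatenated:

zrrgzrgzrgzrzrzrrgzrgzrzrzrrgzr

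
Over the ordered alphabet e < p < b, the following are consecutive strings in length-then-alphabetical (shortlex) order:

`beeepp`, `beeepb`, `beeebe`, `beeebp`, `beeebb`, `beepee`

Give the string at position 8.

beepeb

Advancing 2 positions from beepee through beepee → beepep reaches term 8.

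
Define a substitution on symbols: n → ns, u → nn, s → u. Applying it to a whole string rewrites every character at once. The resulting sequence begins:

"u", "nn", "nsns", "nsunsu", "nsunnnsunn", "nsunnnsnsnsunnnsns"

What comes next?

Rewriting the 18 symbols of nsunnnsnsnsunnnsns one by one yields ns u nn ns ns ns u ns u ns u nn ns ns ns u ns u; concatenated:

nsunnnsnsnsunsunsunnnsnsnsunsu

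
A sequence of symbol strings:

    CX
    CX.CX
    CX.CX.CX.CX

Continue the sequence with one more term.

CX.CX.CX.CX.CX.CX.CX.CX

s(k+1) = s(k)·.·s(k) — each term doubles the last with '.' between the halves.
So the next term is two copies of CX.CX.CX.CX with '.' between the halves.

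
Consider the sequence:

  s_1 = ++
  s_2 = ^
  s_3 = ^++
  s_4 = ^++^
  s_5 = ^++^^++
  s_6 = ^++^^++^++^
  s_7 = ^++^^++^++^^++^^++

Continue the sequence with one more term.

This is a Fibonacci-style word recurrence s(k) = s(k−1)·s(k−2): e.g. ^·++ = ^++.
The next term joins ^++^^++^++^^++^^++ and ^++^^++^++^.

^++^^++^++^^++^^++^++^^++^++^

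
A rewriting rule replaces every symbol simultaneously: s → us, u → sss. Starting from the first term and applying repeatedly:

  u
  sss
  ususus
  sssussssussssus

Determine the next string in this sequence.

ususussssusususussssusususussssus

Applying the rule to each of the 15 symbols of sssussssussssus gives the pieces us us us sss us us us us sss us us us us sss us, which concatenate to the answer.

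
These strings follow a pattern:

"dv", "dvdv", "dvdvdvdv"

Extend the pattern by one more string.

Every step duplicates the string.
So the next term is two copies of dvdvdvdv.

dvdvdvdvdvdvdvdv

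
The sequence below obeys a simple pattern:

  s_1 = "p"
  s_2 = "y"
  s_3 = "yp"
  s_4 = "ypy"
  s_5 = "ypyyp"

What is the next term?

ypyypypy

From term 3 onward, concatenate the last term with the second-to-last: y·p = yp, yp·y = ypy, …
The next term joins ypyyp and ypy.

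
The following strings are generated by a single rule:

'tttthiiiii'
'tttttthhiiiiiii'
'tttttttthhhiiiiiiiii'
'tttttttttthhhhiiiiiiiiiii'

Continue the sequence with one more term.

tttttttttttthhhhhiiiiiiiiiiiii

Reading off run lengths: t runs 4, 6, 8, 10; h runs 1, 2, 3, 4; i runs 5, 7, 9, 11 — each is linear in n, where the shown terms are n = 2, 3, 4, 5.
At n = 6 the blocks have lengths 12, 5, 13.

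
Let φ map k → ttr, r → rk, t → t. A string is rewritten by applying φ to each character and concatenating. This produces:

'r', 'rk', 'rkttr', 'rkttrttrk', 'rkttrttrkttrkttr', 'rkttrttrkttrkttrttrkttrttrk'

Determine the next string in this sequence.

rkttrttrkttrkttrttrkttrttrkttrkttrttrkttrkttr

φ(rkttrttrkttrkttrttrkttrttrk) expands symbol-by-symbol to rk ttr t t rk t t rk ttr t t rk ttr t t rk t t rk ttr t t rk t t rk ttr; joining the 27 pieces gives the next term.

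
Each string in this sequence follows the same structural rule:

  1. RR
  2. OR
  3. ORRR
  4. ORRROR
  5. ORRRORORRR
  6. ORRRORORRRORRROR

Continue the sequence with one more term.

ORRRORORRRORRRORORRRORORRR

From term 3 onward, concatenate the last term with the second-to-last: OR·RR = ORRR, ORRR·OR = ORRROR, …
So term 7 is ORRRORORRRORRROR·ORRRORORRR.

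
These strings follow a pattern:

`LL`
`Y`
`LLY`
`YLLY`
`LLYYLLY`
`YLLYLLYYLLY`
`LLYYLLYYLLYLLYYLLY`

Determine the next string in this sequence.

YLLYLLYYLLYLLYYLLYYLLYLLYYLLY

From term 3 onward, concatenate the second-to-last term with the last: LL·Y = LLY, Y·LLY = YLLY, …
The next term joins YLLYLLYYLLY and LLYYLLYYLLYLLYYLLY.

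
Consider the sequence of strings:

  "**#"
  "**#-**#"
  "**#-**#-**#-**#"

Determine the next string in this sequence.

s(k+1) = s(k)·-·s(k) — each term doubles the last with '-' between the halves.
One more doubling of **#-**#-**#-**# gives the answer.

**#-**#-**#-**#-**#-**#-**#-**#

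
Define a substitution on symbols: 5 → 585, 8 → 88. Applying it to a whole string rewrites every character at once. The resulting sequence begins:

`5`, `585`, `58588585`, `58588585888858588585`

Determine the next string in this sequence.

Rewriting the 20 symbols of 58588585888858588585 one by one yields 585 88 585 88 88 585 88 585 88 88 88 88 585 88 585 88 88 585 88 585; concatenated:

585885858888585885858888888858588585888858588585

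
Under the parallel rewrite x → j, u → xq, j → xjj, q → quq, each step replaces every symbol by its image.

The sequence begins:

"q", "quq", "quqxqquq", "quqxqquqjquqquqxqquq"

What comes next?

Replace each of the 20 characters of quqxqquqjquqquqxqquq in place — quq xq quq j quq quq xq quq xjj quq xq quq quq xq quq j quq quq xq quq — and concatenate.

quqxqquqjquqquqxqquqxjjquqxqquqquqxqquqjquqquqxqquq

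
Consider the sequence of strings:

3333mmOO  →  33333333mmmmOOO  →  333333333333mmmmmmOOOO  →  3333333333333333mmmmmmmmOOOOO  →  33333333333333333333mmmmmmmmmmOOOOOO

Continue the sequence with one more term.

333333333333333333333333mmmmmmmmmmmmOOOOOOO

The n-th term is 4n 3's then 2n m's then n+1 O's (n = 1, 2, …).
Setting n = 6 gives 24, 12, 7 characters in each block.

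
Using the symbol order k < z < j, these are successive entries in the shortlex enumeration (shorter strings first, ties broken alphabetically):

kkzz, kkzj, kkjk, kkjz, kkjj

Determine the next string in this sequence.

kzkk

Treat kkjj as a base-3 numeral over the given alphabet and add one, carrying through any trailing j's.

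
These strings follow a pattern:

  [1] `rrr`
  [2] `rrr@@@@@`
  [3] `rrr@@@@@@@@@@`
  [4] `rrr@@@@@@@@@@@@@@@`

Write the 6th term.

Every step adds @@@@@ to the end: s(k+1) = s(k)·@@@@@.
From rrr@@@@@@@@@@@@@@@, 2 further steps: rrr@@@@@@@@@@@@@@@ → rrr@@@@@@@@@@@@@@@@@@@@ → (answer).

rrr@@@@@@@@@@@@@@@@@@@@@@@@@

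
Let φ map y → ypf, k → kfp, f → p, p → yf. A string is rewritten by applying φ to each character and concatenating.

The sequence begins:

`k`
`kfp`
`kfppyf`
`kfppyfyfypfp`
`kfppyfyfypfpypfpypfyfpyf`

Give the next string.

φ(kfppyfyfypfpypfpypfyfpyf) expands symbol-by-symbol to kfp p yf yf ypf p ypf p ypf yf p yf ypf yf p yf ypf yf p ypf p yf ypf p; joining the 24 pieces gives the next term.

kfppyfyfypfpypfpypfyfpyfypfyfpyfypfyfpypfpyfypfp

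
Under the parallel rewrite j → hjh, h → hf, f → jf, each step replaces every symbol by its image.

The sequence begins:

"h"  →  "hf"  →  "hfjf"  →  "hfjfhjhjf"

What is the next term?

Rewriting each symbol of hfjfhjhjf: h→hf, f→jf, j→hjh, f→jf, h→hf, j→hjh, h→hf, j→hjh, f→jf, which concatenates to hf jf hjh jf hf hjh hf hjh jf.

hfjfhjhjfhfhjhhfhjhjf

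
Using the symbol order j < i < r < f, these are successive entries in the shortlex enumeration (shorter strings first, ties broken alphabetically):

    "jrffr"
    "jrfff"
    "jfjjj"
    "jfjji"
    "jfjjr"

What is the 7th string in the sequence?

Continuing the enumeration 2 steps past jfjjr: jfjjr → jfjjf → (answer).

jfjij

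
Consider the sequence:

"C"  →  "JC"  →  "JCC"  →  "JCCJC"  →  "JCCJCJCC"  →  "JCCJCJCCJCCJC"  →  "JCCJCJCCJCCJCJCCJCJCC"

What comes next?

From term 3 onward, concatenate the last term with the second-to-last: JC·C = JCC, JCC·JC = JCCJC, …
So term 8 is JCCJCJCCJCCJCJCCJCJCC·JCCJCJCCJCCJC.

JCCJCJCCJCCJCJCCJCJCCJCCJCJCCJCCJC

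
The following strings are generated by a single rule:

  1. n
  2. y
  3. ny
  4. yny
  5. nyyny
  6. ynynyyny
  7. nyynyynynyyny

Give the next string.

This is a Fibonacci-style word recurrence s(k) = s(k−2)·s(k−1): e.g. n·y = ny.
So term 8 is ynynyyny·nyynyynynyyny.

ynynyynynyynyynynyyny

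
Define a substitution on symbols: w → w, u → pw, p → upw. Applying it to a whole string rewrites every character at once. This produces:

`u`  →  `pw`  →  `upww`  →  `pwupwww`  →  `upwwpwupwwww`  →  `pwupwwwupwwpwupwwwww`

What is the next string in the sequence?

Applying the rule to each of the 20 symbols of pwupwwwupwwpwupwwwww gives the pieces upw w pw upw w w w pw upw w w upw w pw upw w w w w w, which concatenate to the answer.

upwwpwupwwwwpwupwwwupwwpwupwwwwww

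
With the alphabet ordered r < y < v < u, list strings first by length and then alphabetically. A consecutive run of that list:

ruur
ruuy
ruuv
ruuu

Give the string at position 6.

yrry

Advancing 2 positions from ruuu through ruuu → yrrr reaches term 6.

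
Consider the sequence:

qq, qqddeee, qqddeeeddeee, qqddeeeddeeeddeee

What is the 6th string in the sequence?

The strings grow by a fixed suffix ddeee each time.
From qqddeeeddeeeddeee, 2 further steps: qqddeeeddeeeddeee → qqddeeeddeeeddeeeddeee → (answer).

qqddeeeddeeeddeeeddeeeddeee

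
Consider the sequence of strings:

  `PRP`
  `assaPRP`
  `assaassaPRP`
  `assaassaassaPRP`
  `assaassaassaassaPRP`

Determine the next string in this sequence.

Every step adds assa at the front: s(k+1) = assa·s(k).
Applying this once more to assaassaassaassaPRP:

assaassaassaassaassaPRP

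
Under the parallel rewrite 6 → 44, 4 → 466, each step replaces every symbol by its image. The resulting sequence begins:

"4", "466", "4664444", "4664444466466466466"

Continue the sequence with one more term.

Applying the rule to each of the 19 symbols of 4664444466466466466 gives the pieces 466 44 44 466 466 466 466 466 44 44 466 44 44 466 44 44 466 44 44, which concatenate to the answer.

46644444664664664664664444466444446644444664444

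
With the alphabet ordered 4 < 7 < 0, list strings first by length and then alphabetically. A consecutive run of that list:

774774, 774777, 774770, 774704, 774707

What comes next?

774700

Find the rightmost character of 774707 below 0, bump it to the next letter, and reset everything to its right to 4.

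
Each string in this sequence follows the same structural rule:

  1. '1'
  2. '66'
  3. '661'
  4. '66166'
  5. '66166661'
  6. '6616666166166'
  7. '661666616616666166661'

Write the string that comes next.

6616666166166661666616616666166166

Each term (from the third on) is the previous term followed by the one before it: term 3 = 66·1 = 661.
Continuing: 661666616616666166661 · 6616666166166 gives term 8.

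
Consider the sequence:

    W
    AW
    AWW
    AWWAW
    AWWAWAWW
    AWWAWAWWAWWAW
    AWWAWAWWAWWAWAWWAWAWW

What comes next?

AWWAWAWWAWWAWAWWAWAWWAWWAWAWWAWWAW

This is a Fibonacci-style word recurrence s(k) = s(k−1)·s(k−2): e.g. AW·W = AWW.
Continuing: AWWAWAWWAWWAWAWWAWAWW · AWWAWAWWAWWAW gives term 8.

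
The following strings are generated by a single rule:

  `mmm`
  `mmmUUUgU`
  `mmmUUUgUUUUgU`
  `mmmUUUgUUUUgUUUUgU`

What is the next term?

mmmUUUgUUUUgUUUUgUUUUgU

Every step adds UUUgU to the end: s(k+1) = s(k)·UUUgU.
One more step from mmmUUUgUUUUgUUUUgU gives the answer.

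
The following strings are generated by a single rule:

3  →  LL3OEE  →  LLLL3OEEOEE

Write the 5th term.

Each term wraps the previous one in LL on the left and OEE on the right.
From LLLL3OEEOEE, 2 further steps: LLLL3OEEOEE → LLLLLL3OEEOEEOEE → (answer).

LLLLLLLL3OEEOEEOEEOEE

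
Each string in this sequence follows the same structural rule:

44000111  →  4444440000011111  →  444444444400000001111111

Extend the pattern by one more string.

44444444444444000000000111111111

Reading off run lengths: 4 runs 2, 6, 10; 0 runs 3, 5, 7; 1 runs 3, 5, 7 — each is linear in n (n = 1, 2, …).
Setting n = 4 gives 14, 9, 9 characters in each block.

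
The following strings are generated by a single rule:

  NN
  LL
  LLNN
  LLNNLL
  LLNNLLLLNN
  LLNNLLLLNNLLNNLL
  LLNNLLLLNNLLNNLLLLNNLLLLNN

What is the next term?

Each term (from the third on) is the previous term followed by the one before it: term 3 = LL·NN = LLNN.
So term 8 is LLNNLLLLNNLLNNLLLLNNLLLLNN·LLNNLLLLNNLLNNLL.

LLNNLLLLNNLLNNLLLLNNLLLLNNLLNNLLLLNNLLNNLL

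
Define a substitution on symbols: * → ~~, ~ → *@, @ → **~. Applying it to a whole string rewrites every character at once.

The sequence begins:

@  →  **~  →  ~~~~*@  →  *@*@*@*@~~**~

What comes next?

Replace each of the 13 characters of *@*@*@*@~~**~ in place — ~~ **~ ~~ **~ ~~ **~ ~~ **~ *@ *@ ~~ ~~ *@ — and concatenate.

~~**~~~**~~~**~~~**~*@*@~~~~*@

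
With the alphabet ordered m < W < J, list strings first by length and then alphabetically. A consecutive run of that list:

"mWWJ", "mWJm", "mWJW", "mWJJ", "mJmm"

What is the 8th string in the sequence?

Advancing 3 positions from mJmm through mJmm → mJmW → mJmJ reaches term 8.

mJWm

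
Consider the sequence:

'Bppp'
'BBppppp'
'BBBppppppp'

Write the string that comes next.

The n-th term is n B's then 2n+1 p's (n = 1, 2, …).
Setting n = 4 gives 4, 9 characters in each block.

BBBBppppppppp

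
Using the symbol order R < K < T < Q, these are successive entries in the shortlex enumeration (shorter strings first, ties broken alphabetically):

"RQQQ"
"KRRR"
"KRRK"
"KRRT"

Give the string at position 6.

KRKR

Stepping forward 2 times from KRRT: KRRT → KRRQ, then the target.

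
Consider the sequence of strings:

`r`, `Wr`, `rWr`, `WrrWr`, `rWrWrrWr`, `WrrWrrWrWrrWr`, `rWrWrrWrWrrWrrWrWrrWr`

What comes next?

WrrWrrWrWrrWrrWrWrrWrWrrWrrWrWrrWr

Each term (from the third on) is the two preceding terms concatenated in order: term 3 = r·Wr = rWr.
The next term joins WrrWrrWrWrrWr and rWrWrrWrWrrWrrWrWrrWr.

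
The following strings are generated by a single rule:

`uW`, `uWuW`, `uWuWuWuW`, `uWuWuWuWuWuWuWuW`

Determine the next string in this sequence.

Every step duplicates the string.
So the next term is two copies of uWuWuWuWuWuWuWuW.

uWuWuWuWuWuWuWuWuWuWuWuWuWuWuWuW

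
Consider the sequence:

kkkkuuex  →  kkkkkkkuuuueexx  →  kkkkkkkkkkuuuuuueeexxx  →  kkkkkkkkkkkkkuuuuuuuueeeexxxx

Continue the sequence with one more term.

The n-th term is 3n+1 k's then 2n u's then n e's then n x's (n = 1, 2, …).
At n = 5 the blocks have lengths 16, 10, 5, 5.

kkkkkkkkkkkkkkkkuuuuuuuuuueeeeexxxxx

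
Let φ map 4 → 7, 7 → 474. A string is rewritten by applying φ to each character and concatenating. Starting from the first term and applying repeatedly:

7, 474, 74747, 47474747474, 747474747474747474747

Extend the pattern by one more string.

4747474747474747474747474747474747474747474

Applying the rule to each of the 21 symbols of 747474747474747474747 gives the pieces 474 7 474 7 474 7 474 7 474 7 474 7 474 7 474 7 474 7 474 7 474, which concatenate to the answer.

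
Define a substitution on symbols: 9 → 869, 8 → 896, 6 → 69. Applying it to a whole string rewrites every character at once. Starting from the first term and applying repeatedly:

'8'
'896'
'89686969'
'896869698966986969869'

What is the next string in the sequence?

8968696989669869698698968696969869896698696986989669869

φ(896869698966986969869) expands symbol-by-symbol to 896 869 69 896 69 869 69 869 896 869 69 69 869 896 69 869 69 869 896 69 869; joining the 21 pieces gives the next term.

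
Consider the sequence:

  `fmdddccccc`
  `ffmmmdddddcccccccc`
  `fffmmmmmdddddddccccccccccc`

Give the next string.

Reading off run lengths: f runs 1, 2, 3; m runs 1, 3, 5; d runs 3, 5, 7; c runs 5, 8, 11 — each is linear in n (n = 1, 2, …).
For the next term, n = 4, so the run lengths are 4, 7, 9, 14.

ffffmmmmmmmdddddddddcccccccccccccc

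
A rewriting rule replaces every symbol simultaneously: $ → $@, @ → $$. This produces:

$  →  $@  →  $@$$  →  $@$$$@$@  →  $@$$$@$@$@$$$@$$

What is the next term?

φ($@$$$@$@$@$$$@$$) expands symbol-by-symbol to $@ $$ $@ $@ $@ $$ $@ $$ $@ $$ $@ $@ $@ $$ $@ $@; joining the 16 pieces gives the next term.

$@$$$@$@$@$$$@$$$@$$$@$@$@$$$@$@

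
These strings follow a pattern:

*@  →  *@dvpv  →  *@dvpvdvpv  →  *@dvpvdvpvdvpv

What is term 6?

The strings grow by a fixed suffix dvpv each time.
From *@dvpvdvpvdvpv, 2 further steps: *@dvpvdvpvdvpv → *@dvpvdvpvdvpvdvpv → (answer).

*@dvpvdvpvdvpvdvpvdvpv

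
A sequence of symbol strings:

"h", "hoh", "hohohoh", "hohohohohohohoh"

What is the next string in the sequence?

Each string is two copies of the previous one joined by 'o'.
Doubling hohohohohohohoh with 'o' between the halves:

hohohohohohohohohohohohohohohoh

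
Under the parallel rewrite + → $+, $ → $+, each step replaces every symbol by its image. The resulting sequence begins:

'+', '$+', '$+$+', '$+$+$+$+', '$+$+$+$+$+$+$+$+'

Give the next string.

Rewriting the 16 symbols of $+$+$+$+$+$+$+$+ one by one yields $+ $+ $+ $+ $+ $+ $+ $+ $+ $+ $+ $+ $+ $+ $+ $+; concatenated:

$+$+$+$+$+$+$+$+$+$+$+$+$+$+$+$+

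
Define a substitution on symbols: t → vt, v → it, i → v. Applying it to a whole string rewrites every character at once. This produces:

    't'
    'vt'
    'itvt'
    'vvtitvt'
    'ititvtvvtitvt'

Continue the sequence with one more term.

Replace each of the 13 characters of ititvtvvtitvt in place — v vt v vt it vt it it vt v vt it vt — and concatenate.

vvtvvtitvtititvtvvtitvt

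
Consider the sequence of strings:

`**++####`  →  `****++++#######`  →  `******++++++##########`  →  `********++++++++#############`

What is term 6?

Reading off run lengths: * runs 2, 4, 6, 8; + runs 2, 4, 6, 8; # runs 4, 7, 10, 13 — each is linear in n (n = 1, 2, …).
At n = 6 the blocks have lengths 12, 12, 19.

************++++++++++++###################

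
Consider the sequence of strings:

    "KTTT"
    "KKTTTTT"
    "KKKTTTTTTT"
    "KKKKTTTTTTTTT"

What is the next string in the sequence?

KKKKKTTTTTTTTTTT

Reading off run lengths: K runs 1, 2, 3, 4; T runs 3, 5, 7, 9 — each is linear in n, where the shown terms are n = 2, 3, 4, 5.
At n = 6 the blocks have lengths 5, 11.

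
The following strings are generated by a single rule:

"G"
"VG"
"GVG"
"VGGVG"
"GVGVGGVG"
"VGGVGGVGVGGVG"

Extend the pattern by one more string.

Each term (from the third on) is the two preceding terms concatenated in order: term 3 = G·VG = GVG.
The next term joins GVGVGGVG and VGGVGGVGVGGVG.

GVGVGGVGVGGVGGVGVGGVG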